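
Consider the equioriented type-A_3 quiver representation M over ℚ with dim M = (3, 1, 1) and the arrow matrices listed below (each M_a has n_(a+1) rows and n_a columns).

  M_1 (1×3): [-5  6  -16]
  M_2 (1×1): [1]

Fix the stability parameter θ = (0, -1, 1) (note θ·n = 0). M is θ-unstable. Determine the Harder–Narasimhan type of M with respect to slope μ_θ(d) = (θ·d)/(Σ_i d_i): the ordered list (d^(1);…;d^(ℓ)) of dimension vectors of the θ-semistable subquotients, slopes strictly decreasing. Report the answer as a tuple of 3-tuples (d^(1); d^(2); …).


Via rank(M_{q-1}∘⋯∘M_p): M ≅ I[1,1]^2, I[1,3].
μ_θ-semistable layers: μ^(1)=1; μ^(2)=0; μ^(3)=-1/2

((0, 0, 1); (2, 0, 0); (1, 1, 0))


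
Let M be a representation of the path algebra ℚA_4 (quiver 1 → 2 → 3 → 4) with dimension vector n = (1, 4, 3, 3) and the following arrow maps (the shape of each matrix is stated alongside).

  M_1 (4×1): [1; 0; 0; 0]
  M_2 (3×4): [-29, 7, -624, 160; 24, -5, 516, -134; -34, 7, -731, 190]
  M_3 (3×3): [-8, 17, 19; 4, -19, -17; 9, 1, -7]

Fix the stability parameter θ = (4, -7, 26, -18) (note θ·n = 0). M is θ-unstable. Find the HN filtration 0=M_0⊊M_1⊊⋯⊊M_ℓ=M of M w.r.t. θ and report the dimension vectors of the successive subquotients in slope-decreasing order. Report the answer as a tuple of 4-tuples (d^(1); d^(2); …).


Barcode: M ≅ I[1,4], I[2,2], I[2,3], I[2,4], I[4,4]. HN layers by μ_θ (5 steps, strictly decreasing):
  μ^(1)=26; μ^(2)=4; μ^(3)=-3/2; μ^(4)=-7; μ^(5)=-18

((0, 0, 1, 0); (0, 0, 2, 2); (1, 1, 0, 0); (0, 3, 0, 0); (0, 0, 0, 1))


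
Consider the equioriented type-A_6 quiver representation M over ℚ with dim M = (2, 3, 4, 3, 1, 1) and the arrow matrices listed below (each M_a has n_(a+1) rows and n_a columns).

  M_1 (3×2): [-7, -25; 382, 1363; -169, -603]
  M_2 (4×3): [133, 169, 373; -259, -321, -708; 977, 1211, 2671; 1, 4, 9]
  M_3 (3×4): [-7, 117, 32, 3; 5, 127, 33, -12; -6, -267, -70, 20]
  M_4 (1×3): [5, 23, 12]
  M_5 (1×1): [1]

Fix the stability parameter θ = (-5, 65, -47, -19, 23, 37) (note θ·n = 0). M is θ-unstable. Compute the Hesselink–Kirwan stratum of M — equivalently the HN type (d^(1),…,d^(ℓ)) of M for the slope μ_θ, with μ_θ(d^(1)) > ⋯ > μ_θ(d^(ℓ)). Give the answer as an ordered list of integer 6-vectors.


Barcode: M ≅ I[1,4], I[1,6], I[2,3], I[3,4]. HN layers by μ_θ (7 steps, strictly decreasing):
  μ^(1)=37; μ^(2)=23; μ^(3)=9; μ^(4)=-1/3; μ^(5)=-5; μ^(6)=-19; μ^(7)=-47

((0, 0, 0, 0, 0, 1); (0, 0, 0, 0, 1, 0); (0, 1, 1, 0, 0, 0); (0, 2, 2, 2, 0, 0); (2, 0, 0, 0, 0, 0); (0, 0, 0, 1, 0, 0); (0, 0, 1, 0, 0, 0))


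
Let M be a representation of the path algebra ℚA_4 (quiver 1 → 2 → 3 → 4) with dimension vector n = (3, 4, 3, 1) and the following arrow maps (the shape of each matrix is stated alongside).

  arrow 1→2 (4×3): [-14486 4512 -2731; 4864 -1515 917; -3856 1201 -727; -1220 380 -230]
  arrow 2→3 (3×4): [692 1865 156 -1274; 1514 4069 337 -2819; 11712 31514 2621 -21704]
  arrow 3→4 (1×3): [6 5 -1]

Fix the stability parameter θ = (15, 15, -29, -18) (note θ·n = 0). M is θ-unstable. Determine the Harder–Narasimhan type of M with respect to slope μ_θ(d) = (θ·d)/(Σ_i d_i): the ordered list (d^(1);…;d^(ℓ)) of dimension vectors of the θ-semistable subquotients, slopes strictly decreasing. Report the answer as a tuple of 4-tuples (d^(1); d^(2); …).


Barcode: M ≅ I[1,1], I[1,2], I[1,4], I[2,3]^2. HN layers by μ_θ (3 steps, strictly decreasing):
  μ^(1)=15; μ^(2)=-17/4; μ^(3)=-7

((2, 1, 0, 0); (1, 1, 1, 1); (0, 2, 2, 0))


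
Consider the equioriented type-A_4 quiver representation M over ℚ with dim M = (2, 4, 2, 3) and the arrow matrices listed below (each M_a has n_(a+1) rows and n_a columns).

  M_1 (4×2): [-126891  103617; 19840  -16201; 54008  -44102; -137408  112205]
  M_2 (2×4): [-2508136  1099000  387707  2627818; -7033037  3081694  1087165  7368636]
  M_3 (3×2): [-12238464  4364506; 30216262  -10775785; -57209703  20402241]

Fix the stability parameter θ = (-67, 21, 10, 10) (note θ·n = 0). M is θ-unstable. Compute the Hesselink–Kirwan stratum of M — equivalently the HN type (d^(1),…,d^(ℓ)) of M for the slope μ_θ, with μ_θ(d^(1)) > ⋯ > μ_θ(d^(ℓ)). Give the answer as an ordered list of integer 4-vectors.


Via rank(M_{q-1}∘⋯∘M_p): M ≅ I[1,2], I[1,4], I[2,2], I[2,4], I[4,4].
μ_θ-semistable layers: μ^(1)=21; μ^(2)=41/3; μ^(3)=10; μ^(4)=-67

((0, 2, 0, 0); (0, 2, 2, 2); (0, 0, 0, 1); (2, 0, 0, 0))


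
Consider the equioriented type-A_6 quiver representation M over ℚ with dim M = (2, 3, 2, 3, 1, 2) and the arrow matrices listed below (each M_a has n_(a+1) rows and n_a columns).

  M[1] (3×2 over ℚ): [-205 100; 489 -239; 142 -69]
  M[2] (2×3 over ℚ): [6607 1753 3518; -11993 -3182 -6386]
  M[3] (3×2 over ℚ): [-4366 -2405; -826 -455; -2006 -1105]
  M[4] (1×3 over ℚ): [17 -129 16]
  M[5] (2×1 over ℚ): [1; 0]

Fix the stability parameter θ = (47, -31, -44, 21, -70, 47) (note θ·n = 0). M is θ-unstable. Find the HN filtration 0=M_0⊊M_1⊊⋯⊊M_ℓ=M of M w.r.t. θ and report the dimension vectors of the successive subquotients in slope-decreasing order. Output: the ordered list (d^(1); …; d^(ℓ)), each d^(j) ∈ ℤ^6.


Barcode: M ≅ I[1,3], I[1,6], I[2,2], I[4,4]^2, I[6,6]. HN layers by μ_θ (5 steps, strictly decreasing):
  μ^(1)=47; μ^(2)=21; μ^(3)=-28/3; μ^(4)=-77/5; μ^(5)=-31

((0, 0, 0, 0, 0, 2); (0, 0, 0, 2, 0, 0); (1, 1, 1, 0, 0, 0); (1, 1, 1, 1, 1, 0); (0, 1, 0, 0, 0, 0))


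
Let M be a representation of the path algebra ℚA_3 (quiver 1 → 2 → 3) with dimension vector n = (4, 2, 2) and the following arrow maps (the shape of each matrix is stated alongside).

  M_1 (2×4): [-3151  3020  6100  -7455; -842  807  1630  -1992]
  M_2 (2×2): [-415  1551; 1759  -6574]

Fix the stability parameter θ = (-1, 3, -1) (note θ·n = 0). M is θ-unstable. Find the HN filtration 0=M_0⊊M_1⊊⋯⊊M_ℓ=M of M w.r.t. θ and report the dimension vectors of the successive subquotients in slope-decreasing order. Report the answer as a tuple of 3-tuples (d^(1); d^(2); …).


Via rank(M_{q-1}∘⋯∘M_p): M ≅ I[1,1]^2, I[1,3]^2.
μ_θ-semistable layers: μ^(1)=1; μ^(2)=-1

((0, 2, 2); (4, 0, 0))


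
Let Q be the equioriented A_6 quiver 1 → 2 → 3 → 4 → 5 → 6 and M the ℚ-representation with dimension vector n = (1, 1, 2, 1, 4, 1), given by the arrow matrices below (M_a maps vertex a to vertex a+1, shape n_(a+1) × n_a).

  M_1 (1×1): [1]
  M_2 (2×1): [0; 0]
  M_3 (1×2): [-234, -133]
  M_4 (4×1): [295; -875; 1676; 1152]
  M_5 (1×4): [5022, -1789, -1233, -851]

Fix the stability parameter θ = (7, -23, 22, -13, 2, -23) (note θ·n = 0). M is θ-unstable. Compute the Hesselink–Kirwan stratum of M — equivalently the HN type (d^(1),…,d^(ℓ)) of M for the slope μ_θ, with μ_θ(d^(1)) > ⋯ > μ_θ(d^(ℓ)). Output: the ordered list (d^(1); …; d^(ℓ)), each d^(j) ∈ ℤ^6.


Interval decomposition of M: I[1,2], I[3,3], I[3,6], I[5,5]^3.
HN type (ℓ=4): μ^(1)=22; μ^(2)=2; μ^(3)=-3; μ^(4)=-8

((0, 0, 1, 0, 0, 0); (0, 0, 0, 0, 3, 0); (0, 0, 1, 1, 1, 1); (1, 1, 0, 0, 0, 0))


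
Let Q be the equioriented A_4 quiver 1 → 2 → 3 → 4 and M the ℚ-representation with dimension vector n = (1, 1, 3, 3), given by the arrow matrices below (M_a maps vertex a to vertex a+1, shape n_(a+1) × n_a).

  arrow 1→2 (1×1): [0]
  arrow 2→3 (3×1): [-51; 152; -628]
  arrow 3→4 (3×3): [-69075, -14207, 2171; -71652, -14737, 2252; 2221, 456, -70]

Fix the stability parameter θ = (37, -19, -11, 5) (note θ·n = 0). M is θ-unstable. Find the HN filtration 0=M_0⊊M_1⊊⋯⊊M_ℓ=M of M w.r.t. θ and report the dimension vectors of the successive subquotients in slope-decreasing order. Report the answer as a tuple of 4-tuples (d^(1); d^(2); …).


Via rank(M_{q-1}∘⋯∘M_p): M ≅ I[1,1], I[2,4], I[3,4]^2.
μ_θ-semistable layers: μ^(1)=37; μ^(2)=5; μ^(3)=-11; μ^(4)=-19

((1, 0, 0, 0); (0, 0, 0, 3); (0, 0, 3, 0); (0, 1, 0, 0))


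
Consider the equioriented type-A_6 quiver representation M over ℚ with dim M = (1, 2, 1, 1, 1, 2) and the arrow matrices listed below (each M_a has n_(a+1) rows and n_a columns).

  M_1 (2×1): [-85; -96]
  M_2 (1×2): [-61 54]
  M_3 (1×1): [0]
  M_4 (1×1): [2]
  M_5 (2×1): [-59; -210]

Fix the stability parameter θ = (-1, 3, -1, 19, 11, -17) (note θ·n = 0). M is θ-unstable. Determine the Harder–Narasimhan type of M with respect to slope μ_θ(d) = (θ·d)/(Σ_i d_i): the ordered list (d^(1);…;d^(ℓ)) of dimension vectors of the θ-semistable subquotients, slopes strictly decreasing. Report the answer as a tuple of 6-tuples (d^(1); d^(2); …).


Via rank(M_{q-1}∘⋯∘M_p): M ≅ I[1,3], I[2,2], I[4,6], I[6,6].
μ_θ-semistable layers: μ^(1)=13/3; μ^(2)=3; μ^(3)=1; μ^(4)=-1; μ^(5)=-17

((0, 0, 0, 1, 1, 1); (0, 1, 0, 0, 0, 0); (0, 1, 1, 0, 0, 0); (1, 0, 0, 0, 0, 0); (0, 0, 0, 0, 0, 1))


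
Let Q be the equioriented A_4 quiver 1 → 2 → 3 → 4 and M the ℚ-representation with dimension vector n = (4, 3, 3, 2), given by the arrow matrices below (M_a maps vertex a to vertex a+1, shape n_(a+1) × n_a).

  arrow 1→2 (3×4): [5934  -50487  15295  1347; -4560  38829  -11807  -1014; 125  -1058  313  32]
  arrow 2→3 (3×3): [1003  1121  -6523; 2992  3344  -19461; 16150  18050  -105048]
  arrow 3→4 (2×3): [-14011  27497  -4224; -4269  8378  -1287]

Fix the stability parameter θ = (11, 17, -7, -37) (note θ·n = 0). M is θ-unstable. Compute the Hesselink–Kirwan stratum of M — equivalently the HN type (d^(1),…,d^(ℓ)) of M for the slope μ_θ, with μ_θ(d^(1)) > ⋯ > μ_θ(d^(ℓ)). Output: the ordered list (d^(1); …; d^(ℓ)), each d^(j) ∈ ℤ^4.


Interval decomposition of M: I[1,1], I[1,2], I[1,4]^2, I[3,3].
HN type (ℓ=4): μ^(1)=17; μ^(2)=11; μ^(3)=-4; μ^(4)=-7

((0, 1, 0, 0); (2, 0, 0, 0); (2, 2, 2, 2); (0, 0, 1, 0))


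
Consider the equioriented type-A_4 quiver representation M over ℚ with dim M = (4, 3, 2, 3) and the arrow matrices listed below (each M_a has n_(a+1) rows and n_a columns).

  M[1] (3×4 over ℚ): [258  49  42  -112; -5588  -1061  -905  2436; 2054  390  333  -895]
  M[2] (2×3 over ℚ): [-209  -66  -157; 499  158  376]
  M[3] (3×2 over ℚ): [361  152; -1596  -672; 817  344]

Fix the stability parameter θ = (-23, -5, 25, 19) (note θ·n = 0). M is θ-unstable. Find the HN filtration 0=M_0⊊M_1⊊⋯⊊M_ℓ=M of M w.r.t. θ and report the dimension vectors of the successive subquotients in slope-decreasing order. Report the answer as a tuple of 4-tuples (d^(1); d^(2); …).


Via rank(M_{q-1}∘⋯∘M_p): M ≅ I[1,1], I[1,2], I[1,3], I[1,4], I[4,4]^2.
μ_θ-semistable layers: μ^(1)=25; μ^(2)=22; μ^(3)=19; μ^(4)=-5; μ^(5)=-23

((0, 0, 1, 0); (0, 0, 1, 1); (0, 0, 0, 2); (0, 3, 0, 0); (4, 0, 0, 0))


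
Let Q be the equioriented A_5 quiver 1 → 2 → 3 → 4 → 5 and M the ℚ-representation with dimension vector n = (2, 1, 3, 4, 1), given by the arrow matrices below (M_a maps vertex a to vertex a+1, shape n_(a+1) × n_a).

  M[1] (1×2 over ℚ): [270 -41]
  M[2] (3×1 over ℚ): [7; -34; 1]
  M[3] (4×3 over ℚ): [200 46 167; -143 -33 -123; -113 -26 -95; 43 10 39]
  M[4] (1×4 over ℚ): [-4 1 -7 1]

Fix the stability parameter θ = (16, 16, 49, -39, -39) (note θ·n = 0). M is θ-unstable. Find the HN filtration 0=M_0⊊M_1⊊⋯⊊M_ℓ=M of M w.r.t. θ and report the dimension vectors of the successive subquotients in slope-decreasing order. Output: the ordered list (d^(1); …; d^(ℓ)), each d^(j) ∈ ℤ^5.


Interval decomposition of M: I[1,1], I[1,4], I[3,4], I[3,5], I[4,4].
HN type (ℓ=5): μ^(1)=16; μ^(2)=21/2; μ^(3)=5; μ^(4)=-29/3; μ^(5)=-39

((1, 0, 0, 0, 0); (1, 1, 1, 1, 0); (0, 0, 1, 1, 0); (0, 0, 1, 1, 1); (0, 0, 0, 1, 0))


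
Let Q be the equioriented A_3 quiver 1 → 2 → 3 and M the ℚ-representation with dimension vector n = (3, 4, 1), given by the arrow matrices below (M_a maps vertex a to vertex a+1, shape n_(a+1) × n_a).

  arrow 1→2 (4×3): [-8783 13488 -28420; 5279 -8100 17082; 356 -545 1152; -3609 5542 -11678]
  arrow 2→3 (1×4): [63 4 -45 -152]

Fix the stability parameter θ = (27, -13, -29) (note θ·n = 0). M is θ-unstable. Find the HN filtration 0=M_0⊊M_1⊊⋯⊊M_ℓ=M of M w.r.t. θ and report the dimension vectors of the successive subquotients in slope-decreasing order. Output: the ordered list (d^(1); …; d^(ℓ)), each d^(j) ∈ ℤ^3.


Barcode: M ≅ I[1,2]^2, I[1,3], I[2,2]. HN layers by μ_θ (3 steps, strictly decreasing):
  μ^(1)=7; μ^(2)=-5; μ^(3)=-13

((2, 2, 0); (1, 1, 1); (0, 1, 0))


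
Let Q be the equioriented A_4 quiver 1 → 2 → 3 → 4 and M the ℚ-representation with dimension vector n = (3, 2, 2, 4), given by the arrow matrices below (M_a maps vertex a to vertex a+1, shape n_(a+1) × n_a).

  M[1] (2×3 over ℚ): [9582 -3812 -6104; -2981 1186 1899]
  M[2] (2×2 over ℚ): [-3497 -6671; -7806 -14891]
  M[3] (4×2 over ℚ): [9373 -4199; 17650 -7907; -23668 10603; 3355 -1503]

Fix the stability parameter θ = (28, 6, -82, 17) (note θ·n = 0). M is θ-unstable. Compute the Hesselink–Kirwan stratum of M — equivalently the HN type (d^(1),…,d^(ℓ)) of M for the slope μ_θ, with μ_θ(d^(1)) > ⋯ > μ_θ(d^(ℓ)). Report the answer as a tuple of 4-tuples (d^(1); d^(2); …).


Interval decomposition of M: I[1,1], I[1,4]^2, I[4,4]^2.
HN type (ℓ=3): μ^(1)=28; μ^(2)=17; μ^(3)=-16

((1, 0, 0, 0); (0, 0, 0, 4); (2, 2, 2, 0))


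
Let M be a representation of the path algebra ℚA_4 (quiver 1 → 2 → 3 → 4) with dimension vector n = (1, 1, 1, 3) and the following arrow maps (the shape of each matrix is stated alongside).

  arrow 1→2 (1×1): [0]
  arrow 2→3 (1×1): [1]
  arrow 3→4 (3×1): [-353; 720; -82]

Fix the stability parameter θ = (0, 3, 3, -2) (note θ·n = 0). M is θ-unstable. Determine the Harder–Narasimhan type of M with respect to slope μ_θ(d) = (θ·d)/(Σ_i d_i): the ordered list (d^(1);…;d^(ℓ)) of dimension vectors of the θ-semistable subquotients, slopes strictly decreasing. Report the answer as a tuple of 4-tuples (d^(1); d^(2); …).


Barcode: M ≅ I[1,1], I[2,4], I[4,4]^2. HN layers by μ_θ (3 steps, strictly decreasing):
  μ^(1)=4/3; μ^(2)=0; μ^(3)=-2

((0, 1, 1, 1); (1, 0, 0, 0); (0, 0, 0, 2))


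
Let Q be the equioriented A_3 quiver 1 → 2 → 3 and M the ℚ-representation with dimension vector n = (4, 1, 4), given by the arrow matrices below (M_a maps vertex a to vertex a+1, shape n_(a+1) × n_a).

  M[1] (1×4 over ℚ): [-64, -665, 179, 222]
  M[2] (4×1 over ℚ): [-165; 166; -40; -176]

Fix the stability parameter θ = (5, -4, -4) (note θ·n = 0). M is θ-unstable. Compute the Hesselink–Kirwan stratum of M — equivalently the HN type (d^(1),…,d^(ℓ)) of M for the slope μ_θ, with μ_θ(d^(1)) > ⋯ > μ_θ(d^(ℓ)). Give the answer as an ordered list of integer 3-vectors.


Via rank(M_{q-1}∘⋯∘M_p): M ≅ I[1,1]^3, I[1,3], I[3,3]^3.
μ_θ-semistable layers: μ^(1)=5; μ^(2)=-1; μ^(3)=-4

((3, 0, 0); (1, 1, 1); (0, 0, 3))


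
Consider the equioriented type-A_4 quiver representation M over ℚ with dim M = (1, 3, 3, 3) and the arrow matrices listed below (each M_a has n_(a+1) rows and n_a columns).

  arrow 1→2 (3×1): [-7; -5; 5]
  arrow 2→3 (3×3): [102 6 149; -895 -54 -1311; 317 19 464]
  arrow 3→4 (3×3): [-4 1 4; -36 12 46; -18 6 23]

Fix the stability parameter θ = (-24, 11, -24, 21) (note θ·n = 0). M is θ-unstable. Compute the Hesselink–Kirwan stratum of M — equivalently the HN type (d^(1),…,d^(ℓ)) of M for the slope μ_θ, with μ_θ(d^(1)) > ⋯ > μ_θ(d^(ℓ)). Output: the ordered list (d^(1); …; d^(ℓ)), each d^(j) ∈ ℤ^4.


Interval decomposition of M: I[1,3], I[2,4]^2, I[4,4].
HN type (ℓ=3): μ^(1)=21; μ^(2)=-13/2; μ^(3)=-24

((0, 0, 0, 3); (0, 3, 3, 0); (1, 0, 0, 0))


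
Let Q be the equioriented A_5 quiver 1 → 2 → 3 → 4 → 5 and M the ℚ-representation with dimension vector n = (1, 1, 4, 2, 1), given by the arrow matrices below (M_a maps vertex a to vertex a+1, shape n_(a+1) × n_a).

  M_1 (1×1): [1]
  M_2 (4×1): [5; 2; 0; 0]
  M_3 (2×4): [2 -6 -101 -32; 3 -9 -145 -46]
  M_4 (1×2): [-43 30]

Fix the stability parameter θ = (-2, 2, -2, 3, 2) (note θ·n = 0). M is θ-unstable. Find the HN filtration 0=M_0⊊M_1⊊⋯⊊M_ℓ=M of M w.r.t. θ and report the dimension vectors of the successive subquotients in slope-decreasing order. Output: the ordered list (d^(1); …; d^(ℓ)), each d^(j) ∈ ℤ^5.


Barcode: M ≅ I[1,5], I[3,3]^2, I[3,4]. HN layers by μ_θ (4 steps, strictly decreasing):
  μ^(1)=3; μ^(2)=5/2; μ^(3)=0; μ^(4)=-2

((0, 0, 0, 1, 0); (0, 0, 0, 1, 1); (0, 1, 1, 0, 0); (1, 0, 3, 0, 0))


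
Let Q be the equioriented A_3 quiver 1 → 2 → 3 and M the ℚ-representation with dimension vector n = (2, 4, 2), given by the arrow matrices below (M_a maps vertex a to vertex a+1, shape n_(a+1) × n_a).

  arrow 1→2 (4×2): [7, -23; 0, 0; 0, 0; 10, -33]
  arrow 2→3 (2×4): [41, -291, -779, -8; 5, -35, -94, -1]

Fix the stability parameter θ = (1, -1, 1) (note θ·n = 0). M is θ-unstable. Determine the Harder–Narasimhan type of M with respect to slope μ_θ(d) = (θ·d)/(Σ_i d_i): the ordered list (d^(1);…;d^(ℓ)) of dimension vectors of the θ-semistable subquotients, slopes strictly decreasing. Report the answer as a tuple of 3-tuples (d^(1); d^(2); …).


Via rank(M_{q-1}∘⋯∘M_p): M ≅ I[1,3]^2, I[2,2]^2.
μ_θ-semistable layers: μ^(1)=1; μ^(2)=0; μ^(3)=-1

((0, 0, 2); (2, 2, 0); (0, 2, 0))


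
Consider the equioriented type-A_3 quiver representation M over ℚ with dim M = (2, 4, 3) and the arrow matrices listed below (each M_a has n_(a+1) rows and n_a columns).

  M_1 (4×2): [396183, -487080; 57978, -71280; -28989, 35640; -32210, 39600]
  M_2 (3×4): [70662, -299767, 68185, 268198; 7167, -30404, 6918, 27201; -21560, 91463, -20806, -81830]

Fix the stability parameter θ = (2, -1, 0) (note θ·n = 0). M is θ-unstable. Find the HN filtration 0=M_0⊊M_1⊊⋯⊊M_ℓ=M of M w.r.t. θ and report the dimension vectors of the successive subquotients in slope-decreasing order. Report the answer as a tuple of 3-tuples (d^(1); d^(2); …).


Interval decomposition of M: I[1,1], I[1,3], I[2,2], I[2,3]^2.
HN type (ℓ=4): μ^(1)=2; μ^(2)=1/3; μ^(3)=0; μ^(4)=-1

((1, 0, 0); (1, 1, 1); (0, 0, 2); (0, 3, 0))


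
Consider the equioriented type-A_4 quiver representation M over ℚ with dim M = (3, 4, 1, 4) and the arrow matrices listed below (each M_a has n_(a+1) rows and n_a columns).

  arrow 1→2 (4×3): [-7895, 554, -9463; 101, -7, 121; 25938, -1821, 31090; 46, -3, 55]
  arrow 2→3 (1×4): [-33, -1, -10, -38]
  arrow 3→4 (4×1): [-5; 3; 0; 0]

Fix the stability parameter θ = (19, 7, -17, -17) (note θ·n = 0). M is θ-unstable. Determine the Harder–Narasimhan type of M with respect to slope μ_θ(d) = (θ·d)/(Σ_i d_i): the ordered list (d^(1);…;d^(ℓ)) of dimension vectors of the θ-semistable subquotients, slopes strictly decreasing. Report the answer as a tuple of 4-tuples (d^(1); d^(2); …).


Interval decomposition of M: I[1,2]^2, I[1,4], I[2,2], I[4,4]^3.
HN type (ℓ=4): μ^(1)=13; μ^(2)=7; μ^(3)=-2; μ^(4)=-17

((2, 2, 0, 0); (0, 1, 0, 0); (1, 1, 1, 1); (0, 0, 0, 3))


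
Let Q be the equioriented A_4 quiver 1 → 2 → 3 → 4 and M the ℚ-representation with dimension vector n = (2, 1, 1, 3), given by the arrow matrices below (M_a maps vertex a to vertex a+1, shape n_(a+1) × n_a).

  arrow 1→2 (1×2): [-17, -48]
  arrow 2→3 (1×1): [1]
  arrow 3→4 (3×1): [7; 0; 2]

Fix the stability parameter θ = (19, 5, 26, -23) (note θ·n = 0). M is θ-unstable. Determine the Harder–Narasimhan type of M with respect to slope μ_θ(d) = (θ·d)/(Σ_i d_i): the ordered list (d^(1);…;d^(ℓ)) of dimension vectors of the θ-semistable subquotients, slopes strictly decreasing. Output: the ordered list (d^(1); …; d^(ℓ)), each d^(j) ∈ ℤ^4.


Interval decomposition of M: I[1,1], I[1,4], I[4,4]^2.
HN type (ℓ=3): μ^(1)=19; μ^(2)=27/4; μ^(3)=-23

((1, 0, 0, 0); (1, 1, 1, 1); (0, 0, 0, 2))


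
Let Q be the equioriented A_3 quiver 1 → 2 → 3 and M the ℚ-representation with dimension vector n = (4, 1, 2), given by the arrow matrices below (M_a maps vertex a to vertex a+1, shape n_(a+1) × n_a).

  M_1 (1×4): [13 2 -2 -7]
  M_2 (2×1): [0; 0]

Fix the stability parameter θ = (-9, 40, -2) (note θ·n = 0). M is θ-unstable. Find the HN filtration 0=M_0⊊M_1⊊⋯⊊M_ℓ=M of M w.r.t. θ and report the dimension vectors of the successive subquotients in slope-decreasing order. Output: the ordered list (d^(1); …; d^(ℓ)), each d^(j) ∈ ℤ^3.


Interval decomposition of M: I[1,1]^3, I[1,2], I[3,3]^2.
HN type (ℓ=3): μ^(1)=40; μ^(2)=-2; μ^(3)=-9

((0, 1, 0); (0, 0, 2); (4, 0, 0))


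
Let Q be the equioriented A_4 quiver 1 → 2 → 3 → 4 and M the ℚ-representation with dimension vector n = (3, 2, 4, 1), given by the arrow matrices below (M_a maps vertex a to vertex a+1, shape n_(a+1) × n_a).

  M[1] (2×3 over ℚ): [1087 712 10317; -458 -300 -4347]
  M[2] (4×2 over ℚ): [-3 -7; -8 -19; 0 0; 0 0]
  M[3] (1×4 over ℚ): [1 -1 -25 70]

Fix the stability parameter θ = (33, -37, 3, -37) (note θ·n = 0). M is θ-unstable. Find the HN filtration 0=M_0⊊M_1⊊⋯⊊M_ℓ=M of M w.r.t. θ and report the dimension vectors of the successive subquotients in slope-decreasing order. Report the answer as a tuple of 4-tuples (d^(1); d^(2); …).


Via rank(M_{q-1}∘⋯∘M_p): M ≅ I[1,1], I[1,3], I[1,4], I[3,3]^2.
μ_θ-semistable layers: μ^(1)=33; μ^(2)=3; μ^(3)=-2; μ^(4)=-19/2

((1, 0, 0, 0); (0, 0, 3, 0); (1, 1, 0, 0); (1, 1, 1, 1))


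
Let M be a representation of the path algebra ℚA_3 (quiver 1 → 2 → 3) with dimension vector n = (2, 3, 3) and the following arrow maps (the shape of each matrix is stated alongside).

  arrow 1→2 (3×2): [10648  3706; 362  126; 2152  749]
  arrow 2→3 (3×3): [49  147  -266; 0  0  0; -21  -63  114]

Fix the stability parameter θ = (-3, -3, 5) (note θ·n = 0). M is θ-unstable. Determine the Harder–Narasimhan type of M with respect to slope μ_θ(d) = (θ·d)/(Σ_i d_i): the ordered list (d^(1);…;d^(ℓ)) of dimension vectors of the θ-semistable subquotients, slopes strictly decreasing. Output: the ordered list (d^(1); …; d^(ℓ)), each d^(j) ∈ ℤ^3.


Barcode: M ≅ I[1,2], I[1,3], I[2,2], I[3,3]^2. HN layers by μ_θ (2 steps, strictly decreasing):
  μ^(1)=5; μ^(2)=-3

((0, 0, 3); (2, 3, 0))


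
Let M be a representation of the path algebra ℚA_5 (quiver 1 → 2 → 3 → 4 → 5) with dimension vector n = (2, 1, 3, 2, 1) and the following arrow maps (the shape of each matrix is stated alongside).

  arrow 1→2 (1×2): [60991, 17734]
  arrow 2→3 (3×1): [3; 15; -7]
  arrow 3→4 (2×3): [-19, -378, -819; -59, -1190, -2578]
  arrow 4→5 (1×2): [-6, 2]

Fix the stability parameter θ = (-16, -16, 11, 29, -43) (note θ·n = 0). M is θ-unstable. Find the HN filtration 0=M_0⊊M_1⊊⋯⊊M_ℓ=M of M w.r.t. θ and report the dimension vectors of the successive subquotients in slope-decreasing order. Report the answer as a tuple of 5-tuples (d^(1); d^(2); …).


Interval decomposition of M: I[1,1], I[1,5], I[3,3], I[3,4].
HN type (ℓ=4): μ^(1)=29; μ^(2)=11; μ^(3)=-1; μ^(4)=-16

((0, 0, 0, 1, 0); (0, 0, 2, 0, 0); (0, 0, 1, 1, 1); (2, 1, 0, 0, 0))


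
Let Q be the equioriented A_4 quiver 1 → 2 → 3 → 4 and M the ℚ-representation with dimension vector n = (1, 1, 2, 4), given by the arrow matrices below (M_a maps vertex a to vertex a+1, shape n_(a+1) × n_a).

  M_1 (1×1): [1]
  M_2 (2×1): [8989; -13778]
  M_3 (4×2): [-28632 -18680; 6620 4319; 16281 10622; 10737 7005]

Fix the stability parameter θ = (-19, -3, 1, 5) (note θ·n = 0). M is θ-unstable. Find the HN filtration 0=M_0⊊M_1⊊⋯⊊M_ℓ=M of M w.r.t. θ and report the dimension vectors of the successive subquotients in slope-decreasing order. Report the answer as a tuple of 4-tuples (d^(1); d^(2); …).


Via rank(M_{q-1}∘⋯∘M_p): M ≅ I[1,4], I[3,4], I[4,4]^2.
μ_θ-semistable layers: μ^(1)=5; μ^(2)=1; μ^(3)=-3; μ^(4)=-19

((0, 0, 0, 4); (0, 0, 2, 0); (0, 1, 0, 0); (1, 0, 0, 0))


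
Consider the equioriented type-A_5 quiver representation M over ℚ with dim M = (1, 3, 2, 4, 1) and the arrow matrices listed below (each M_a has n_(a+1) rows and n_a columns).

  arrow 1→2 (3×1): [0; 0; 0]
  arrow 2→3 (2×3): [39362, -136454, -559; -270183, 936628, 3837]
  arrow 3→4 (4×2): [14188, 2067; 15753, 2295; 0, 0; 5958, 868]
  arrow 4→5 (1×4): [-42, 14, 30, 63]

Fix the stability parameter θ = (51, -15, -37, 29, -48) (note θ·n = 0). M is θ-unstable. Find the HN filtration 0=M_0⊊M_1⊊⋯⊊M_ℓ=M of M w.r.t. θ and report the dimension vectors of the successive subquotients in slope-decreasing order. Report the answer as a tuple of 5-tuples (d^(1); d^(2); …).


Barcode: M ≅ I[1,1], I[2,2], I[2,4]^2, I[4,4], I[4,5]. HN layers by μ_θ (5 steps, strictly decreasing):
  μ^(1)=51; μ^(2)=29; μ^(3)=-19/2; μ^(4)=-15; μ^(5)=-26

((1, 0, 0, 0, 0); (0, 0, 0, 3, 0); (0, 0, 0, 1, 1); (0, 1, 0, 0, 0); (0, 2, 2, 0, 0))


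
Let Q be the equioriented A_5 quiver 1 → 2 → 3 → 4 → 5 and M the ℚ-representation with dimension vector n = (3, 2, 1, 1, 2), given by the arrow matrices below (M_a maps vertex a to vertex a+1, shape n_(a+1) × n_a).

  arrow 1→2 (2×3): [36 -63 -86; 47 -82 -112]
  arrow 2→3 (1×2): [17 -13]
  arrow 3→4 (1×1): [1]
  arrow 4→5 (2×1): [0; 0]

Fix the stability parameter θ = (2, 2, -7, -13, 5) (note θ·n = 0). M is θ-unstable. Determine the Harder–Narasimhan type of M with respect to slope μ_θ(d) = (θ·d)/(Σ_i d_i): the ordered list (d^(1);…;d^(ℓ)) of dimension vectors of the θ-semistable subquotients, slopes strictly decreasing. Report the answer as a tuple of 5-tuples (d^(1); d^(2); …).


Via rank(M_{q-1}∘⋯∘M_p): M ≅ I[1,1], I[1,2], I[1,4], I[5,5]^2.
μ_θ-semistable layers: μ^(1)=5; μ^(2)=2; μ^(3)=-4

((0, 0, 0, 0, 2); (2, 1, 0, 0, 0); (1, 1, 1, 1, 0))


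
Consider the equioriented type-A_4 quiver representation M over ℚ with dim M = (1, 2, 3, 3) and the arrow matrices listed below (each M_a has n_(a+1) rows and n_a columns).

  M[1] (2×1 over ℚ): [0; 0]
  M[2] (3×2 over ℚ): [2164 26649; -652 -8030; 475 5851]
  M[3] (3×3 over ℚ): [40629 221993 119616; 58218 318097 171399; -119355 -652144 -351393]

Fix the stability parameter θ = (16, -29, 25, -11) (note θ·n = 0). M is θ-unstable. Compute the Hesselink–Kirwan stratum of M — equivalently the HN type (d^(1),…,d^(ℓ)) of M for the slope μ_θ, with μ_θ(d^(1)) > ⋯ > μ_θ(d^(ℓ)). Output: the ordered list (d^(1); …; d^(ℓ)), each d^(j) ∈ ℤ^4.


Via rank(M_{q-1}∘⋯∘M_p): M ≅ I[1,1], I[2,4]^2, I[3,3], I[4,4].
μ_θ-semistable layers: μ^(1)=25; μ^(2)=16; μ^(3)=7; μ^(4)=-11; μ^(5)=-29

((0, 0, 1, 0); (1, 0, 0, 0); (0, 0, 2, 2); (0, 0, 0, 1); (0, 2, 0, 0))


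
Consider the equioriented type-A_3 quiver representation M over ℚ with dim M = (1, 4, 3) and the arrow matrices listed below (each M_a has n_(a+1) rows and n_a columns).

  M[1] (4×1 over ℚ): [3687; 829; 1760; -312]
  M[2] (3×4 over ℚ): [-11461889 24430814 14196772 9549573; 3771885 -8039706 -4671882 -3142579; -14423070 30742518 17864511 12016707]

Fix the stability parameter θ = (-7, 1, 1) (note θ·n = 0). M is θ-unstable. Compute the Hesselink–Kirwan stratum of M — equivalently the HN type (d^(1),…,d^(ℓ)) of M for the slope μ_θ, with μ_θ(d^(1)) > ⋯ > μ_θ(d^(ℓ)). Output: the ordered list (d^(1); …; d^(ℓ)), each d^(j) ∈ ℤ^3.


Barcode: M ≅ I[1,3], I[2,2]^2, I[2,3], I[3,3]. HN layers by μ_θ (2 steps, strictly decreasing):
  μ^(1)=1; μ^(2)=-7

((0, 4, 3); (1, 0, 0))


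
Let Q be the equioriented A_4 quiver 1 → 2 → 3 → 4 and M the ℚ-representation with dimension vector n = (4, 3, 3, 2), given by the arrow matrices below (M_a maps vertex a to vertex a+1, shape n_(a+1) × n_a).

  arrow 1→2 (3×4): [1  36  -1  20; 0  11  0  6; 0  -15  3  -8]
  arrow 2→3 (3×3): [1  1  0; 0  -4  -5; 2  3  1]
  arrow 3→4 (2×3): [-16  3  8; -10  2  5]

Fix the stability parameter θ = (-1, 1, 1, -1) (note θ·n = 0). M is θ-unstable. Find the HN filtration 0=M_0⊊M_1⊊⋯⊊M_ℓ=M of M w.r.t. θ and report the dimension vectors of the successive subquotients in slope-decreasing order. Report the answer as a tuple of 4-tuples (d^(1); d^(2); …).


Via rank(M_{q-1}∘⋯∘M_p): M ≅ I[1,1], I[1,3], I[1,4]^2.
μ_θ-semistable layers: μ^(1)=1; μ^(2)=1/3; μ^(3)=-1

((0, 1, 1, 0); (0, 2, 2, 2); (4, 0, 0, 0))


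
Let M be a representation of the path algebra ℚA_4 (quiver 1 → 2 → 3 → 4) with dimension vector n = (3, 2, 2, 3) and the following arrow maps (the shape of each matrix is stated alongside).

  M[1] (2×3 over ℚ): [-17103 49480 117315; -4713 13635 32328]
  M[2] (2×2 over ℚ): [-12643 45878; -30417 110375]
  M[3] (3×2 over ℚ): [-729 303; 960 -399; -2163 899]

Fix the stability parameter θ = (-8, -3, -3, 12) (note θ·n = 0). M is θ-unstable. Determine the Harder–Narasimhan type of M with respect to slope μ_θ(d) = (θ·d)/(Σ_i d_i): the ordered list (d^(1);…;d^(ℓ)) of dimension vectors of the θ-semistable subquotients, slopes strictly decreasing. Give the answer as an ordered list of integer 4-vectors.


Interval decomposition of M: I[1,1], I[1,4]^2, I[4,4].
HN type (ℓ=3): μ^(1)=12; μ^(2)=-3; μ^(3)=-8

((0, 0, 0, 3); (0, 2, 2, 0); (3, 0, 0, 0))


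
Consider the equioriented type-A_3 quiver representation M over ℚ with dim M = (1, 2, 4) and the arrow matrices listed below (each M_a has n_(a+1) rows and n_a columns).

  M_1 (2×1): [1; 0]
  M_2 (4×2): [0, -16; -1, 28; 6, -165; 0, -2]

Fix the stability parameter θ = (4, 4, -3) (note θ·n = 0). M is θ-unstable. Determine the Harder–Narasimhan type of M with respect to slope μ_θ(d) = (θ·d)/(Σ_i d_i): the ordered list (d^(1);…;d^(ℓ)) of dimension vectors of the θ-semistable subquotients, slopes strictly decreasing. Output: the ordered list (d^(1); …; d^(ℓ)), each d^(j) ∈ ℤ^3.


Via rank(M_{q-1}∘⋯∘M_p): M ≅ I[1,3], I[2,3], I[3,3]^2.
μ_θ-semistable layers: μ^(1)=5/3; μ^(2)=1/2; μ^(3)=-3

((1, 1, 1); (0, 1, 1); (0, 0, 2))


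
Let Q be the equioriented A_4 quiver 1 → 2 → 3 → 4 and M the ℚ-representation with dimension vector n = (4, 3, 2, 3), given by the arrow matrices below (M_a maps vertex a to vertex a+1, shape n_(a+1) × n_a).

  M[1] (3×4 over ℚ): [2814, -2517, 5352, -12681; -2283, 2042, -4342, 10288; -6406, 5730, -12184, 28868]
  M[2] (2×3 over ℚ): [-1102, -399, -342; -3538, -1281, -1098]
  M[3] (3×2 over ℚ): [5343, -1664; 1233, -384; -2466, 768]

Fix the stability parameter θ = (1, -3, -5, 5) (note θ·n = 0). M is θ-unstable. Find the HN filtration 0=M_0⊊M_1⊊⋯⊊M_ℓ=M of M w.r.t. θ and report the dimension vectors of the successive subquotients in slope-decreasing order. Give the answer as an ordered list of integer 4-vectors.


Barcode: M ≅ I[1,1], I[1,2]^2, I[1,4], I[3,3], I[4,4]^2. HN layers by μ_θ (5 steps, strictly decreasing):
  μ^(1)=5; μ^(2)=1; μ^(3)=-1; μ^(4)=-7/3; μ^(5)=-5

((0, 0, 0, 3); (1, 0, 0, 0); (2, 2, 0, 0); (1, 1, 1, 0); (0, 0, 1, 0))


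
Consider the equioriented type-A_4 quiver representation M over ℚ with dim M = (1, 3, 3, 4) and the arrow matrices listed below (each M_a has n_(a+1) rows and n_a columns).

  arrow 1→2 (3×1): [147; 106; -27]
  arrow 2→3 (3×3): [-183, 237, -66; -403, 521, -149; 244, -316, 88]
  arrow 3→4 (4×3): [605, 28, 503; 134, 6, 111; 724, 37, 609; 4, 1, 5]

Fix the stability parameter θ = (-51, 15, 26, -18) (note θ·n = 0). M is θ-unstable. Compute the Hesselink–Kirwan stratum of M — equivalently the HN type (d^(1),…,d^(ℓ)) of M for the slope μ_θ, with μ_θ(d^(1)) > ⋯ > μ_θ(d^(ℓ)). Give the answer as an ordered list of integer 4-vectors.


Interval decomposition of M: I[1,4], I[2,2], I[2,4], I[3,4], I[4,4].
HN type (ℓ=5): μ^(1)=15; μ^(2)=23/3; μ^(3)=4; μ^(4)=-18; μ^(5)=-51

((0, 1, 0, 0); (0, 2, 2, 2); (0, 0, 1, 1); (0, 0, 0, 1); (1, 0, 0, 0))


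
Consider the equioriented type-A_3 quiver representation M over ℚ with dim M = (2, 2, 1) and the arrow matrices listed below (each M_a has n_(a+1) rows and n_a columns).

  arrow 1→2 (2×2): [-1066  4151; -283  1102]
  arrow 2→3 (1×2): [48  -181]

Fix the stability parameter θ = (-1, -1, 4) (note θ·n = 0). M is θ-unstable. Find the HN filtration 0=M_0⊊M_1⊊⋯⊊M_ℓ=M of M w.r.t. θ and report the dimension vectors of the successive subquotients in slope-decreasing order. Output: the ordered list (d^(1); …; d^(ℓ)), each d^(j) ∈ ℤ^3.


Interval decomposition of M: I[1,2], I[1,3].
HN type (ℓ=2): μ^(1)=4; μ^(2)=-1

((0, 0, 1); (2, 2, 0))


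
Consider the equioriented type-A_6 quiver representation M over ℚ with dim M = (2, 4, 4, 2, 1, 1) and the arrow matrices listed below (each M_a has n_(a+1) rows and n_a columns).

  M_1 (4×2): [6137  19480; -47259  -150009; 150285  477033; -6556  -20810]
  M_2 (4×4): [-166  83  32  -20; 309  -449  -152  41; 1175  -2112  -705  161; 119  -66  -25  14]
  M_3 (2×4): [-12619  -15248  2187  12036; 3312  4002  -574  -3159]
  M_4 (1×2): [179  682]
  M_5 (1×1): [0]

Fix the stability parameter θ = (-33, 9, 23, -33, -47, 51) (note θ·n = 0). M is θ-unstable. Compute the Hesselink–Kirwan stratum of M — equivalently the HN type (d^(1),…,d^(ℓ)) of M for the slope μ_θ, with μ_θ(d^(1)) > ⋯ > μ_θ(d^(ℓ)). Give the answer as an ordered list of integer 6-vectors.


Interval decomposition of M: I[1,4], I[1,5], I[2,3]^2, I[6,6].
HN type (ℓ=6): μ^(1)=51; μ^(2)=23; μ^(3)=9; μ^(4)=-1/3; μ^(5)=-12; μ^(6)=-33

((0, 0, 0, 0, 0, 1); (0, 0, 2, 0, 0, 0); (0, 2, 0, 0, 0, 0); (0, 1, 1, 1, 0, 0); (0, 1, 1, 1, 1, 0); (2, 0, 0, 0, 0, 0))


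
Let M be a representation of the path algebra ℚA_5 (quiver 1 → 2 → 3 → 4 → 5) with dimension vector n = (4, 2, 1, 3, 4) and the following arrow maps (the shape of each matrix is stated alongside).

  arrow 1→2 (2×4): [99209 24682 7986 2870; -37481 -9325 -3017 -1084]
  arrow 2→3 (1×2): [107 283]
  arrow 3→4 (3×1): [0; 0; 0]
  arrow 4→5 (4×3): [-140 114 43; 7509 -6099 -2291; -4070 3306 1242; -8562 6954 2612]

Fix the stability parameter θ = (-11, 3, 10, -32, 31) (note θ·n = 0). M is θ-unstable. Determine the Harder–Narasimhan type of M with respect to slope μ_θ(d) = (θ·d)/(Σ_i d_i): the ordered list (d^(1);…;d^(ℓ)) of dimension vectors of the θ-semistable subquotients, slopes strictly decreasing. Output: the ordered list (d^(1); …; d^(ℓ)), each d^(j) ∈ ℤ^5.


Barcode: M ≅ I[1,1]^2, I[1,2], I[1,3], I[4,4], I[4,5]^2, I[5,5]^2. HN layers by μ_θ (5 steps, strictly decreasing):
  μ^(1)=31; μ^(2)=10; μ^(3)=3; μ^(4)=-11; μ^(5)=-32

((0, 0, 0, 0, 4); (0, 0, 1, 0, 0); (0, 2, 0, 0, 0); (4, 0, 0, 0, 0); (0, 0, 0, 3, 0))


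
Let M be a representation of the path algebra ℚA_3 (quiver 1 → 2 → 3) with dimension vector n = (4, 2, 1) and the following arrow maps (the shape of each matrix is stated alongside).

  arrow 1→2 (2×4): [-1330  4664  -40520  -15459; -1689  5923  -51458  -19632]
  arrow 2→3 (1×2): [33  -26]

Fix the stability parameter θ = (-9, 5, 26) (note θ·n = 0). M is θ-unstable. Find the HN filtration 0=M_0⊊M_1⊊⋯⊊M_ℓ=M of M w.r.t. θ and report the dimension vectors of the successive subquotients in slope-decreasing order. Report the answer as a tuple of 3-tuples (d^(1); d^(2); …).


Interval decomposition of M: I[1,1]^2, I[1,2], I[1,3].
HN type (ℓ=3): μ^(1)=26; μ^(2)=5; μ^(3)=-9

((0, 0, 1); (0, 2, 0); (4, 0, 0))


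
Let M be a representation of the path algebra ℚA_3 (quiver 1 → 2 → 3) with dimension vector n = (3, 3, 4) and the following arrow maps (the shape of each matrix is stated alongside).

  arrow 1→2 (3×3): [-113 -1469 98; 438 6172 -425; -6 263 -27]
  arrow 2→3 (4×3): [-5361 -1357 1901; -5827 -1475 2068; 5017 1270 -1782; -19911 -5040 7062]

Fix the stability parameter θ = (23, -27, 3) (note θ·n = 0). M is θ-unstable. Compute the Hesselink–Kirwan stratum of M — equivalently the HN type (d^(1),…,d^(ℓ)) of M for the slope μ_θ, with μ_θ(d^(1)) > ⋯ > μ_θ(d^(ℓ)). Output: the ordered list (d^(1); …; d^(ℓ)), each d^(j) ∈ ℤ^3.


Interval decomposition of M: I[1,3]^3, I[3,3].
HN type (ℓ=2): μ^(1)=3; μ^(2)=-2

((0, 0, 4); (3, 3, 0))


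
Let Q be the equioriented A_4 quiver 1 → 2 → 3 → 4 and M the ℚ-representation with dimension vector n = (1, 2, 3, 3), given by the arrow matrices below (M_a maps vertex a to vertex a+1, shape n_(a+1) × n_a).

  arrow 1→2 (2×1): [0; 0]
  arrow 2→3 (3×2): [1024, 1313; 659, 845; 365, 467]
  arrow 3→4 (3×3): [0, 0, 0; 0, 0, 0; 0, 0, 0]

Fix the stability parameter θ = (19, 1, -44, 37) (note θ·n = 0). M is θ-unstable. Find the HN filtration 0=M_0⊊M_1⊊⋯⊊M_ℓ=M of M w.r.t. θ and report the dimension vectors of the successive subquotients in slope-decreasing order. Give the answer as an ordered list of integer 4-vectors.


Interval decomposition of M: I[1,1], I[2,3]^2, I[3,3], I[4,4]^3.
HN type (ℓ=4): μ^(1)=37; μ^(2)=19; μ^(3)=-43/2; μ^(4)=-44

((0, 0, 0, 3); (1, 0, 0, 0); (0, 2, 2, 0); (0, 0, 1, 0))


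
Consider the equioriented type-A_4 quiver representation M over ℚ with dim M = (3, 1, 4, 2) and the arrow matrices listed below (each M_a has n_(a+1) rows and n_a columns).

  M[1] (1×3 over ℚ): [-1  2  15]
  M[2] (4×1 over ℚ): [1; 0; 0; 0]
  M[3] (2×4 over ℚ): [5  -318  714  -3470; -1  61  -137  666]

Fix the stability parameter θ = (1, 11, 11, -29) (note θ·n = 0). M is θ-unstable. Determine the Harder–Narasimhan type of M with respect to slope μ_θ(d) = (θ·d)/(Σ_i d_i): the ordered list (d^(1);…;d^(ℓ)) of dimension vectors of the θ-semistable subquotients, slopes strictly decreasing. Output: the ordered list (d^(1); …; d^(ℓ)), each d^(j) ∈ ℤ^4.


Via rank(M_{q-1}∘⋯∘M_p): M ≅ I[1,1]^2, I[1,4], I[3,3]^2, I[3,4].
μ_θ-semistable layers: μ^(1)=11; μ^(2)=1; μ^(3)=-3/2; μ^(4)=-9

((0, 0, 2, 0); (2, 0, 0, 0); (1, 1, 1, 1); (0, 0, 1, 1))


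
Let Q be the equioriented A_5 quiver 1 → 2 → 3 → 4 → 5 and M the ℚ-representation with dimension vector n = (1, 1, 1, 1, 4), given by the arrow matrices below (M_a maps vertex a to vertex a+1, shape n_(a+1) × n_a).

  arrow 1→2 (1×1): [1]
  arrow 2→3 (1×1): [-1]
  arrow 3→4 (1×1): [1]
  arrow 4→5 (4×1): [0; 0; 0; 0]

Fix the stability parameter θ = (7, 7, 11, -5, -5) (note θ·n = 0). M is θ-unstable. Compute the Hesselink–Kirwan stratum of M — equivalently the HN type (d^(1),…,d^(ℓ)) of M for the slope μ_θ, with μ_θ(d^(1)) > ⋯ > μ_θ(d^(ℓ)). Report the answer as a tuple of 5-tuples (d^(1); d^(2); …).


Interval decomposition of M: I[1,4], I[5,5]^4.
HN type (ℓ=2): μ^(1)=5; μ^(2)=-5

((1, 1, 1, 1, 0); (0, 0, 0, 0, 4))


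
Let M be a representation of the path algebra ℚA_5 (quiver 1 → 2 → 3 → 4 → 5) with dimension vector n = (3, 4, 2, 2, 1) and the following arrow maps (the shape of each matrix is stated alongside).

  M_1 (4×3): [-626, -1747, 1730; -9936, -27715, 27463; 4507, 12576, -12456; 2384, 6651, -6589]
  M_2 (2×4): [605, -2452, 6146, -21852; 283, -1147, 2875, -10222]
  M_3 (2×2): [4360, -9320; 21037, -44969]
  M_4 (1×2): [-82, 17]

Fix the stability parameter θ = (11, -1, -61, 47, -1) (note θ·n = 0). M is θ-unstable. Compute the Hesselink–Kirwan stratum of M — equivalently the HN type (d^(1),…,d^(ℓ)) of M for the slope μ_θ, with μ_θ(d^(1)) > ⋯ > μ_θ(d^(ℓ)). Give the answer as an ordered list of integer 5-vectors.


Via rank(M_{q-1}∘⋯∘M_p): M ≅ I[1,2], I[1,3], I[1,5], I[2,2], I[4,4].
μ_θ-semistable layers: μ^(1)=47; μ^(2)=23; μ^(3)=5; μ^(4)=-1; μ^(5)=-17

((0, 0, 0, 1, 0); (0, 0, 0, 1, 1); (1, 1, 0, 0, 0); (0, 1, 0, 0, 0); (2, 2, 2, 0, 0))


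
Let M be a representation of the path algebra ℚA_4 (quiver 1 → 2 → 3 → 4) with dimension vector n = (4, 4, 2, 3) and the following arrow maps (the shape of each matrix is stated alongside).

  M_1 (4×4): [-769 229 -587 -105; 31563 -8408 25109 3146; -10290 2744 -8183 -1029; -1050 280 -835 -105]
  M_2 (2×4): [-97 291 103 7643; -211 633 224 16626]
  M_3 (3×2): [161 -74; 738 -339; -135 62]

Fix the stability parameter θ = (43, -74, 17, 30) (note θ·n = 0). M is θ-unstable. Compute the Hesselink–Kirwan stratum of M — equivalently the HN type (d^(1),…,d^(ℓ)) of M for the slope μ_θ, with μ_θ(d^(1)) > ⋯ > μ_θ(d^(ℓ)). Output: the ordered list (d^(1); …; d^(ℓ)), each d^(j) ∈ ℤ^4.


Interval decomposition of M: I[1,1], I[1,2]^2, I[1,4], I[2,4], I[4,4].
HN type (ℓ=5): μ^(1)=43; μ^(2)=30; μ^(3)=17; μ^(4)=-31/2; μ^(5)=-74

((1, 0, 0, 0); (0, 0, 0, 3); (0, 0, 2, 0); (3, 3, 0, 0); (0, 1, 0, 0))
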